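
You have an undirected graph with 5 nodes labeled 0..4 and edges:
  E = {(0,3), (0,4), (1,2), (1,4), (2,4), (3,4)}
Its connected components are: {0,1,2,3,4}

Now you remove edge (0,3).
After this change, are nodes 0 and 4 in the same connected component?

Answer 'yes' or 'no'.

Initial components: {0,1,2,3,4}
Removing edge (0,3): not a bridge — component count unchanged at 1.
New components: {0,1,2,3,4}
Are 0 and 4 in the same component? yes

Answer: yes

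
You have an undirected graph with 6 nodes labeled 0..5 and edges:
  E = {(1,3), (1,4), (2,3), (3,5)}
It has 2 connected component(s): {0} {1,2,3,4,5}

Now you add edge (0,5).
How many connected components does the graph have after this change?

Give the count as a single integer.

Answer: 1

Derivation:
Initial component count: 2
Add (0,5): merges two components. Count decreases: 2 -> 1.
New component count: 1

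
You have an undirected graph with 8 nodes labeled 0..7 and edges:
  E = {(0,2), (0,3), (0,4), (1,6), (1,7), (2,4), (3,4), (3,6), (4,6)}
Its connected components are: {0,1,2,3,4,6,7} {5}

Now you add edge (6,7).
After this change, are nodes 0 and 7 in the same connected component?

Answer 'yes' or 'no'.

Initial components: {0,1,2,3,4,6,7} {5}
Adding edge (6,7): both already in same component {0,1,2,3,4,6,7}. No change.
New components: {0,1,2,3,4,6,7} {5}
Are 0 and 7 in the same component? yes

Answer: yes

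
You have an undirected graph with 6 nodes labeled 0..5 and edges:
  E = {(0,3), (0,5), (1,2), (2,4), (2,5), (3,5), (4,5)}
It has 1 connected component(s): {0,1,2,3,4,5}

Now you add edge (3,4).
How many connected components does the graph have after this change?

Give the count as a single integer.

Initial component count: 1
Add (3,4): endpoints already in same component. Count unchanged: 1.
New component count: 1

Answer: 1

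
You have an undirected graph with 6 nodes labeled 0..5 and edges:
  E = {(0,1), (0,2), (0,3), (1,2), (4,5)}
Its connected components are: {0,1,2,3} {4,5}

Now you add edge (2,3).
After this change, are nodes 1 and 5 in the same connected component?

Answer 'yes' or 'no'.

Initial components: {0,1,2,3} {4,5}
Adding edge (2,3): both already in same component {0,1,2,3}. No change.
New components: {0,1,2,3} {4,5}
Are 1 and 5 in the same component? no

Answer: no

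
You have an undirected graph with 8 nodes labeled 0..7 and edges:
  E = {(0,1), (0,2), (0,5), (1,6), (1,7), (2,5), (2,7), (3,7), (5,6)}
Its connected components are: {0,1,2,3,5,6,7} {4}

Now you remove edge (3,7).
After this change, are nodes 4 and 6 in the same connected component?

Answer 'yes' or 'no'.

Answer: no

Derivation:
Initial components: {0,1,2,3,5,6,7} {4}
Removing edge (3,7): it was a bridge — component count 2 -> 3.
New components: {0,1,2,5,6,7} {3} {4}
Are 4 and 6 in the same component? no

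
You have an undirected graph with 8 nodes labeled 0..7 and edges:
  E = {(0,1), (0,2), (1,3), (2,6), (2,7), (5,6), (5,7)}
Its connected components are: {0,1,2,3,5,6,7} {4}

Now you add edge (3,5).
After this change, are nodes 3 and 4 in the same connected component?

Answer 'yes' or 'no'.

Initial components: {0,1,2,3,5,6,7} {4}
Adding edge (3,5): both already in same component {0,1,2,3,5,6,7}. No change.
New components: {0,1,2,3,5,6,7} {4}
Are 3 and 4 in the same component? no

Answer: no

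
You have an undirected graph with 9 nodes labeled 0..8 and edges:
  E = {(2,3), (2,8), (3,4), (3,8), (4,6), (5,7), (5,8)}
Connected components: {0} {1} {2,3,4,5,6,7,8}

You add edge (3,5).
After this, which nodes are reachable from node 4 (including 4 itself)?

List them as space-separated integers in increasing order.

Before: nodes reachable from 4: {2,3,4,5,6,7,8}
Adding (3,5): both endpoints already in same component. Reachability from 4 unchanged.
After: nodes reachable from 4: {2,3,4,5,6,7,8}

Answer: 2 3 4 5 6 7 8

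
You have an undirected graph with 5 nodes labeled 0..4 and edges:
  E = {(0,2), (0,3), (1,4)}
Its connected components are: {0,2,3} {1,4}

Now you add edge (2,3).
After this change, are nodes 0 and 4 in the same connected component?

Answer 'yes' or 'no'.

Answer: no

Derivation:
Initial components: {0,2,3} {1,4}
Adding edge (2,3): both already in same component {0,2,3}. No change.
New components: {0,2,3} {1,4}
Are 0 and 4 in the same component? no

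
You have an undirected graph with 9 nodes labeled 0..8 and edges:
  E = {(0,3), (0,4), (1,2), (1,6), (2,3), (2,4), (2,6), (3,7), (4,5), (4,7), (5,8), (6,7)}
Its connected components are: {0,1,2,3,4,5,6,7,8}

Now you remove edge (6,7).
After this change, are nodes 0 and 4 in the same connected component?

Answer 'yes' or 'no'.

Answer: yes

Derivation:
Initial components: {0,1,2,3,4,5,6,7,8}
Removing edge (6,7): not a bridge — component count unchanged at 1.
New components: {0,1,2,3,4,5,6,7,8}
Are 0 and 4 in the same component? yes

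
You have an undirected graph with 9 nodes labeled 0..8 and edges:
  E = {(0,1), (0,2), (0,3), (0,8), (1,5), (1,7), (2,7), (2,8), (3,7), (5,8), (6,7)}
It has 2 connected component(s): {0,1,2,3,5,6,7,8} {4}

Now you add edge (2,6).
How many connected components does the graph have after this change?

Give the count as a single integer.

Answer: 2

Derivation:
Initial component count: 2
Add (2,6): endpoints already in same component. Count unchanged: 2.
New component count: 2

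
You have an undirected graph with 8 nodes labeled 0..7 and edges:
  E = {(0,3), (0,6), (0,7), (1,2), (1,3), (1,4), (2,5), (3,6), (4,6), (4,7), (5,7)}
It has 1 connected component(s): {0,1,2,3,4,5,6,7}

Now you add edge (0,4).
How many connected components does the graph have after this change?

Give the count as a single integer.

Answer: 1

Derivation:
Initial component count: 1
Add (0,4): endpoints already in same component. Count unchanged: 1.
New component count: 1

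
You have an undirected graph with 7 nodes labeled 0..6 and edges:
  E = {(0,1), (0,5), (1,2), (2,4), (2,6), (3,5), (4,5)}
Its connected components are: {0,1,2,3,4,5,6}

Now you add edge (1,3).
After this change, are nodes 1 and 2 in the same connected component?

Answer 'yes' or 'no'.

Initial components: {0,1,2,3,4,5,6}
Adding edge (1,3): both already in same component {0,1,2,3,4,5,6}. No change.
New components: {0,1,2,3,4,5,6}
Are 1 and 2 in the same component? yes

Answer: yes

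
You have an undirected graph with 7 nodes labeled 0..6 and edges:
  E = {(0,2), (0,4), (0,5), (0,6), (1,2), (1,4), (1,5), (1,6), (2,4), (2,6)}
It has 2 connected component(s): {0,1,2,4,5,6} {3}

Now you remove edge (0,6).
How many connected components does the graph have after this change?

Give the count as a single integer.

Answer: 2

Derivation:
Initial component count: 2
Remove (0,6): not a bridge. Count unchanged: 2.
  After removal, components: {0,1,2,4,5,6} {3}
New component count: 2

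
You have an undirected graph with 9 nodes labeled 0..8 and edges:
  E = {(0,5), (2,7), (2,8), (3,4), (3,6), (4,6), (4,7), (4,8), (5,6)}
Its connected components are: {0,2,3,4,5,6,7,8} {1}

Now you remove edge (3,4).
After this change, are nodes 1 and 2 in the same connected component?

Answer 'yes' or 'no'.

Answer: no

Derivation:
Initial components: {0,2,3,4,5,6,7,8} {1}
Removing edge (3,4): not a bridge — component count unchanged at 2.
New components: {0,2,3,4,5,6,7,8} {1}
Are 1 and 2 in the same component? no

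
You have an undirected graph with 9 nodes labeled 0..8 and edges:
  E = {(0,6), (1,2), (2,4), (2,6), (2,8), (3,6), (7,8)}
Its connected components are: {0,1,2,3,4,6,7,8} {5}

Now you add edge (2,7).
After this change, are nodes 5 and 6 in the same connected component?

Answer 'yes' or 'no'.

Answer: no

Derivation:
Initial components: {0,1,2,3,4,6,7,8} {5}
Adding edge (2,7): both already in same component {0,1,2,3,4,6,7,8}. No change.
New components: {0,1,2,3,4,6,7,8} {5}
Are 5 and 6 in the same component? no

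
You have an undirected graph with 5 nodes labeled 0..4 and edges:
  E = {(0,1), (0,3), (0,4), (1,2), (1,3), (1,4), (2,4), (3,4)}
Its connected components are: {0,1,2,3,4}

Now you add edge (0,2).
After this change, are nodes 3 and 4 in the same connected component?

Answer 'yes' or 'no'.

Initial components: {0,1,2,3,4}
Adding edge (0,2): both already in same component {0,1,2,3,4}. No change.
New components: {0,1,2,3,4}
Are 3 and 4 in the same component? yes

Answer: yes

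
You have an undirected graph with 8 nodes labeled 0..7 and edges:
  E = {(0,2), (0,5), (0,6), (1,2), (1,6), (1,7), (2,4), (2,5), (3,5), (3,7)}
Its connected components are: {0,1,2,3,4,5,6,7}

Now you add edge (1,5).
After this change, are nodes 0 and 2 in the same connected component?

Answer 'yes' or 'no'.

Answer: yes

Derivation:
Initial components: {0,1,2,3,4,5,6,7}
Adding edge (1,5): both already in same component {0,1,2,3,4,5,6,7}. No change.
New components: {0,1,2,3,4,5,6,7}
Are 0 and 2 in the same component? yes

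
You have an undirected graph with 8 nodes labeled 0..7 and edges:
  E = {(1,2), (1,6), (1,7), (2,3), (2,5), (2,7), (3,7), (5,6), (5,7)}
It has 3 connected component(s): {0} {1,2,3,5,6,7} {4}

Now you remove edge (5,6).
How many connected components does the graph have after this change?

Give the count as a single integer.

Initial component count: 3
Remove (5,6): not a bridge. Count unchanged: 3.
  After removal, components: {0} {1,2,3,5,6,7} {4}
New component count: 3

Answer: 3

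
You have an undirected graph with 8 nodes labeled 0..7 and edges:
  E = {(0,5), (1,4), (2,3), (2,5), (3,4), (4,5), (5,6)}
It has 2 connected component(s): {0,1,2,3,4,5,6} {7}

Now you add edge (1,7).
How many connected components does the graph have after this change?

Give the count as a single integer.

Answer: 1

Derivation:
Initial component count: 2
Add (1,7): merges two components. Count decreases: 2 -> 1.
New component count: 1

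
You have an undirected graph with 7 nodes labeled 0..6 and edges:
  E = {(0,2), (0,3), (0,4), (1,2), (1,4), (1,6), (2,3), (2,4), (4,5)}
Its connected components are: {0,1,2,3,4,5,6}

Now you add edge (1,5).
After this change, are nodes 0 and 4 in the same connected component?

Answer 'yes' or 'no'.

Answer: yes

Derivation:
Initial components: {0,1,2,3,4,5,6}
Adding edge (1,5): both already in same component {0,1,2,3,4,5,6}. No change.
New components: {0,1,2,3,4,5,6}
Are 0 and 4 in the same component? yes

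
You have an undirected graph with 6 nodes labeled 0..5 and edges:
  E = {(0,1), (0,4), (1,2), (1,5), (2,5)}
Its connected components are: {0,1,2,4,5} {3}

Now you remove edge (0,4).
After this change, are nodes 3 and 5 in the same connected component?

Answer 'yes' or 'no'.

Answer: no

Derivation:
Initial components: {0,1,2,4,5} {3}
Removing edge (0,4): it was a bridge — component count 2 -> 3.
New components: {0,1,2,5} {3} {4}
Are 3 and 5 in the same component? no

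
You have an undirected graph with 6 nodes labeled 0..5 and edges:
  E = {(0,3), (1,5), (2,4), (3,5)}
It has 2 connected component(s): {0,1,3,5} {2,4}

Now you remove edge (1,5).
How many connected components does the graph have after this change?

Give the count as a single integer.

Initial component count: 2
Remove (1,5): it was a bridge. Count increases: 2 -> 3.
  After removal, components: {0,3,5} {1} {2,4}
New component count: 3

Answer: 3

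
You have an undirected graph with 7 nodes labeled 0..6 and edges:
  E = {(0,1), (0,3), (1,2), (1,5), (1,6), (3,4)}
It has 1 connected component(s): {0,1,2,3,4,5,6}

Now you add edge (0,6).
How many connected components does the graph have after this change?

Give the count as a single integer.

Initial component count: 1
Add (0,6): endpoints already in same component. Count unchanged: 1.
New component count: 1

Answer: 1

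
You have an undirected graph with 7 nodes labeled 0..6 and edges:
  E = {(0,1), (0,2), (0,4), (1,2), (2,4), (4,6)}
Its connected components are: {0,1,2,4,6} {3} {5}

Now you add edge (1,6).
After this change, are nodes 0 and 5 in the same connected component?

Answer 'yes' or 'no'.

Answer: no

Derivation:
Initial components: {0,1,2,4,6} {3} {5}
Adding edge (1,6): both already in same component {0,1,2,4,6}. No change.
New components: {0,1,2,4,6} {3} {5}
Are 0 and 5 in the same component? no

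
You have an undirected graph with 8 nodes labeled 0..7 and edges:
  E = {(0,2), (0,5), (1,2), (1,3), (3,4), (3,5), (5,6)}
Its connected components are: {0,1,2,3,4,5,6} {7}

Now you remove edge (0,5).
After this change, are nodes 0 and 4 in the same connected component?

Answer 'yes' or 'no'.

Answer: yes

Derivation:
Initial components: {0,1,2,3,4,5,6} {7}
Removing edge (0,5): not a bridge — component count unchanged at 2.
New components: {0,1,2,3,4,5,6} {7}
Are 0 and 4 in the same component? yes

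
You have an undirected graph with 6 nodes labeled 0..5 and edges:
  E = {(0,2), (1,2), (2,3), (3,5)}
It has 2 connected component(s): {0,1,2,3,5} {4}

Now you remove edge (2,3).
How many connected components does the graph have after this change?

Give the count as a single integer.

Initial component count: 2
Remove (2,3): it was a bridge. Count increases: 2 -> 3.
  After removal, components: {0,1,2} {3,5} {4}
New component count: 3

Answer: 3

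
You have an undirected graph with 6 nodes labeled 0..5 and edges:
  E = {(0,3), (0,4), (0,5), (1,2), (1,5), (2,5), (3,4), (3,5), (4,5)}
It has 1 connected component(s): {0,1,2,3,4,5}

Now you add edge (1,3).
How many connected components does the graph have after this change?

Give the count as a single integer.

Answer: 1

Derivation:
Initial component count: 1
Add (1,3): endpoints already in same component. Count unchanged: 1.
New component count: 1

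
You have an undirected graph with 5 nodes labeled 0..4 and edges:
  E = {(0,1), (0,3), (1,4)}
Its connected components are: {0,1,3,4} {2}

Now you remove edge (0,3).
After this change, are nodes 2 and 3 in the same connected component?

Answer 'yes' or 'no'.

Initial components: {0,1,3,4} {2}
Removing edge (0,3): it was a bridge — component count 2 -> 3.
New components: {0,1,4} {2} {3}
Are 2 and 3 in the same component? no

Answer: no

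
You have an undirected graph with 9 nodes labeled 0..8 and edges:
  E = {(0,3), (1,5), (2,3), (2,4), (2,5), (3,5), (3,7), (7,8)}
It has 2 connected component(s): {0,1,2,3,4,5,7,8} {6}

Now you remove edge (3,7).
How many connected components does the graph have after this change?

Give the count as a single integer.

Answer: 3

Derivation:
Initial component count: 2
Remove (3,7): it was a bridge. Count increases: 2 -> 3.
  After removal, components: {0,1,2,3,4,5} {6} {7,8}
New component count: 3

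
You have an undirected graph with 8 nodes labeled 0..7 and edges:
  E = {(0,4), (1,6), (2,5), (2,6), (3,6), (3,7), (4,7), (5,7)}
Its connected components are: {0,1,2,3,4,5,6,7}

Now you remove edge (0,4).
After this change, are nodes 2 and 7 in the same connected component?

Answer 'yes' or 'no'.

Answer: yes

Derivation:
Initial components: {0,1,2,3,4,5,6,7}
Removing edge (0,4): it was a bridge — component count 1 -> 2.
New components: {0} {1,2,3,4,5,6,7}
Are 2 and 7 in the same component? yes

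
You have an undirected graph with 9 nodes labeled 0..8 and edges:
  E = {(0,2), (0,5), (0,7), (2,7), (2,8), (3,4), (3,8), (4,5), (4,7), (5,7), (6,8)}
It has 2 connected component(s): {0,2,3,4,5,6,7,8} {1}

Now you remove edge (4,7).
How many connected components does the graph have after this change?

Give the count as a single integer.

Initial component count: 2
Remove (4,7): not a bridge. Count unchanged: 2.
  After removal, components: {0,2,3,4,5,6,7,8} {1}
New component count: 2

Answer: 2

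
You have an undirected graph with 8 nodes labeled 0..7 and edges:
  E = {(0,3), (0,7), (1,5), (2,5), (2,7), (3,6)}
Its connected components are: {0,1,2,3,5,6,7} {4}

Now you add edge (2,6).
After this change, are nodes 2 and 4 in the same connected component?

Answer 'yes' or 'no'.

Answer: no

Derivation:
Initial components: {0,1,2,3,5,6,7} {4}
Adding edge (2,6): both already in same component {0,1,2,3,5,6,7}. No change.
New components: {0,1,2,3,5,6,7} {4}
Are 2 and 4 in the same component? no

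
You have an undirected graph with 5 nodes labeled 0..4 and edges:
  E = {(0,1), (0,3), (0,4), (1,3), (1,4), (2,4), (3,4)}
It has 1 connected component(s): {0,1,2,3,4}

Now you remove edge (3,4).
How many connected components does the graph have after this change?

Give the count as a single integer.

Initial component count: 1
Remove (3,4): not a bridge. Count unchanged: 1.
  After removal, components: {0,1,2,3,4}
New component count: 1

Answer: 1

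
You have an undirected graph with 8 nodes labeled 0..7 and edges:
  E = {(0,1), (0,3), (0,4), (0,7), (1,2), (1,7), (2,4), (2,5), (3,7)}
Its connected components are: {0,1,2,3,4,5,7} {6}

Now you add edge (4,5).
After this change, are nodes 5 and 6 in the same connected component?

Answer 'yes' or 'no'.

Initial components: {0,1,2,3,4,5,7} {6}
Adding edge (4,5): both already in same component {0,1,2,3,4,5,7}. No change.
New components: {0,1,2,3,4,5,7} {6}
Are 5 and 6 in the same component? no

Answer: no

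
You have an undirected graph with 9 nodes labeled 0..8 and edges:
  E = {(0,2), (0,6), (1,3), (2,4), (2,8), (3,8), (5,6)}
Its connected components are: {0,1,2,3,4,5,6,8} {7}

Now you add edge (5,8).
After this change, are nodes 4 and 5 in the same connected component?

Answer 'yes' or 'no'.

Answer: yes

Derivation:
Initial components: {0,1,2,3,4,5,6,8} {7}
Adding edge (5,8): both already in same component {0,1,2,3,4,5,6,8}. No change.
New components: {0,1,2,3,4,5,6,8} {7}
Are 4 and 5 in the same component? yes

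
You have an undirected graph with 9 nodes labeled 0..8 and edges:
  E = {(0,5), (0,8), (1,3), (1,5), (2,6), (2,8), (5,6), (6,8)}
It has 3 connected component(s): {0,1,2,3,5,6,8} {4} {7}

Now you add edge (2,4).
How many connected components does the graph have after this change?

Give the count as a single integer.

Answer: 2

Derivation:
Initial component count: 3
Add (2,4): merges two components. Count decreases: 3 -> 2.
New component count: 2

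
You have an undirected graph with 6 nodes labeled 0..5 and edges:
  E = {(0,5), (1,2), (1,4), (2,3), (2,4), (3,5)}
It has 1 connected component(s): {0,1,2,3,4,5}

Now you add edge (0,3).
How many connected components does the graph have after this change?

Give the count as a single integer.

Answer: 1

Derivation:
Initial component count: 1
Add (0,3): endpoints already in same component. Count unchanged: 1.
New component count: 1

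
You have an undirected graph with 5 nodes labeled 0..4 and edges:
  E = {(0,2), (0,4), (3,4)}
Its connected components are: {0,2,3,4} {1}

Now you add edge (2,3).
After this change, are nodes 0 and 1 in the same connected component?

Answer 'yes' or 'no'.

Answer: no

Derivation:
Initial components: {0,2,3,4} {1}
Adding edge (2,3): both already in same component {0,2,3,4}. No change.
New components: {0,2,3,4} {1}
Are 0 and 1 in the same component? no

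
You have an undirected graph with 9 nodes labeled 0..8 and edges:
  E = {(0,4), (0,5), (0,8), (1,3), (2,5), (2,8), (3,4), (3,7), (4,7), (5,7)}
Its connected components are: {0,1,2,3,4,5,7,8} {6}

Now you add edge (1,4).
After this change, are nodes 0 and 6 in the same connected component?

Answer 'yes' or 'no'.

Initial components: {0,1,2,3,4,5,7,8} {6}
Adding edge (1,4): both already in same component {0,1,2,3,4,5,7,8}. No change.
New components: {0,1,2,3,4,5,7,8} {6}
Are 0 and 6 in the same component? no

Answer: no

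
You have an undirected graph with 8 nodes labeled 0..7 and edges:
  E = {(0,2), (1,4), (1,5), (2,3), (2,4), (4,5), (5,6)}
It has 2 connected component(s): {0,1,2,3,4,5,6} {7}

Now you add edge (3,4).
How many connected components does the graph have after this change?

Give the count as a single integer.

Initial component count: 2
Add (3,4): endpoints already in same component. Count unchanged: 2.
New component count: 2

Answer: 2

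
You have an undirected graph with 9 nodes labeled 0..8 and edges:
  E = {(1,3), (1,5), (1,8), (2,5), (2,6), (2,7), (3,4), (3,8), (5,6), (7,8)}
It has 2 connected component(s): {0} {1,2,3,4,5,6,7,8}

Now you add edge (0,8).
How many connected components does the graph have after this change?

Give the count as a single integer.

Answer: 1

Derivation:
Initial component count: 2
Add (0,8): merges two components. Count decreases: 2 -> 1.
New component count: 1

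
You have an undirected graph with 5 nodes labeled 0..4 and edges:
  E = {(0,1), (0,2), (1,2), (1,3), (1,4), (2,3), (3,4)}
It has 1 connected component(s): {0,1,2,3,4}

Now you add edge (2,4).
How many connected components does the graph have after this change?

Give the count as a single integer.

Initial component count: 1
Add (2,4): endpoints already in same component. Count unchanged: 1.
New component count: 1

Answer: 1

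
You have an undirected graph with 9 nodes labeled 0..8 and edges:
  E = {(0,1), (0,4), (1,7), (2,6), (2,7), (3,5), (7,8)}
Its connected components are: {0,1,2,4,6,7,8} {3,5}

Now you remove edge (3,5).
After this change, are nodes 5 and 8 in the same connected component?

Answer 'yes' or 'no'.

Initial components: {0,1,2,4,6,7,8} {3,5}
Removing edge (3,5): it was a bridge — component count 2 -> 3.
New components: {0,1,2,4,6,7,8} {3} {5}
Are 5 and 8 in the same component? no

Answer: no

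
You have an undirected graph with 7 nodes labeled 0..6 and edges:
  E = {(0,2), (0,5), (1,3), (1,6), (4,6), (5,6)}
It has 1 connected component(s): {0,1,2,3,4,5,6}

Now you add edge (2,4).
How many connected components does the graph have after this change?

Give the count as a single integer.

Answer: 1

Derivation:
Initial component count: 1
Add (2,4): endpoints already in same component. Count unchanged: 1.
New component count: 1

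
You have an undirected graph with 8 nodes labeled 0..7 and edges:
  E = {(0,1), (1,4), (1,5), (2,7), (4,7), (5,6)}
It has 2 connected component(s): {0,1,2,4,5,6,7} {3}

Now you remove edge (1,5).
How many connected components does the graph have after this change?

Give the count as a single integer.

Initial component count: 2
Remove (1,5): it was a bridge. Count increases: 2 -> 3.
  After removal, components: {0,1,2,4,7} {3} {5,6}
New component count: 3

Answer: 3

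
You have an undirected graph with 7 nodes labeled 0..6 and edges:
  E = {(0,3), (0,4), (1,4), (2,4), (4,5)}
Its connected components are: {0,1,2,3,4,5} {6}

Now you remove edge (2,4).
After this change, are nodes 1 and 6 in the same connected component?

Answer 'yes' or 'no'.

Answer: no

Derivation:
Initial components: {0,1,2,3,4,5} {6}
Removing edge (2,4): it was a bridge — component count 2 -> 3.
New components: {0,1,3,4,5} {2} {6}
Are 1 and 6 in the same component? no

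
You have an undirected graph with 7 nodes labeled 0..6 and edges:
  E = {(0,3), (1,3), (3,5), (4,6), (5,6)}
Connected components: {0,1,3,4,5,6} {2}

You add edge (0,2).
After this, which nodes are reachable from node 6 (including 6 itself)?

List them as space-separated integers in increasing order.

Answer: 0 1 2 3 4 5 6

Derivation:
Before: nodes reachable from 6: {0,1,3,4,5,6}
Adding (0,2): merges 6's component with another. Reachability grows.
After: nodes reachable from 6: {0,1,2,3,4,5,6}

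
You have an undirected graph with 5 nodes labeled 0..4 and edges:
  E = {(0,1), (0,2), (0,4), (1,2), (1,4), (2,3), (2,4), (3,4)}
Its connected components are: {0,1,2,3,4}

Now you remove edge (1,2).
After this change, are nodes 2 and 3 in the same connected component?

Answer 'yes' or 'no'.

Answer: yes

Derivation:
Initial components: {0,1,2,3,4}
Removing edge (1,2): not a bridge — component count unchanged at 1.
New components: {0,1,2,3,4}
Are 2 and 3 in the same component? yes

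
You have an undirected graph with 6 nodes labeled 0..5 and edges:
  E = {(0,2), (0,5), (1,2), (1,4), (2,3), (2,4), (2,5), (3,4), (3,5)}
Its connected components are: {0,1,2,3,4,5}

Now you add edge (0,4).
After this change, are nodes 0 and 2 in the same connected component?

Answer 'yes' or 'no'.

Initial components: {0,1,2,3,4,5}
Adding edge (0,4): both already in same component {0,1,2,3,4,5}. No change.
New components: {0,1,2,3,4,5}
Are 0 and 2 in the same component? yes

Answer: yes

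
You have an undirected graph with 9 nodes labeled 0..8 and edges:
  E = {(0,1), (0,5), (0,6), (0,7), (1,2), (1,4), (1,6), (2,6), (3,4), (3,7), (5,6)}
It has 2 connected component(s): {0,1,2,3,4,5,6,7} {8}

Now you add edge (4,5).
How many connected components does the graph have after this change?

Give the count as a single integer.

Answer: 2

Derivation:
Initial component count: 2
Add (4,5): endpoints already in same component. Count unchanged: 2.
New component count: 2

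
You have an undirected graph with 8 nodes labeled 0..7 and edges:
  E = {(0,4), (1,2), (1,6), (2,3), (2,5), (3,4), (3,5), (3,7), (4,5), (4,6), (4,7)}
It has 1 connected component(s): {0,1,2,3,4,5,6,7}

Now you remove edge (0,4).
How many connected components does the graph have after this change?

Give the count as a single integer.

Answer: 2

Derivation:
Initial component count: 1
Remove (0,4): it was a bridge. Count increases: 1 -> 2.
  After removal, components: {0} {1,2,3,4,5,6,7}
New component count: 2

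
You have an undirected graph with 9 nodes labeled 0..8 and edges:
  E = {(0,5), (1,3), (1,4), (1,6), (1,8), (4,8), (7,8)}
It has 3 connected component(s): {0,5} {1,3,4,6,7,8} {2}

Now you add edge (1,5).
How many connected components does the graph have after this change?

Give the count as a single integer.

Initial component count: 3
Add (1,5): merges two components. Count decreases: 3 -> 2.
New component count: 2

Answer: 2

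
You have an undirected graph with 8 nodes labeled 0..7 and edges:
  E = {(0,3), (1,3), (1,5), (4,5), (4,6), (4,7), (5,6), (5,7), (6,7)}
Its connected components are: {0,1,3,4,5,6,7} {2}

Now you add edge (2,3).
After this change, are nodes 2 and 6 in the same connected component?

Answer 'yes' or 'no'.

Answer: yes

Derivation:
Initial components: {0,1,3,4,5,6,7} {2}
Adding edge (2,3): merges {2} and {0,1,3,4,5,6,7}.
New components: {0,1,2,3,4,5,6,7}
Are 2 and 6 in the same component? yes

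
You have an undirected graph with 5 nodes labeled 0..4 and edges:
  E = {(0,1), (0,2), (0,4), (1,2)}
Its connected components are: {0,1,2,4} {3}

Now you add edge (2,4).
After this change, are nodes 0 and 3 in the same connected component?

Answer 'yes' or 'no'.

Answer: no

Derivation:
Initial components: {0,1,2,4} {3}
Adding edge (2,4): both already in same component {0,1,2,4}. No change.
New components: {0,1,2,4} {3}
Are 0 and 3 in the same component? no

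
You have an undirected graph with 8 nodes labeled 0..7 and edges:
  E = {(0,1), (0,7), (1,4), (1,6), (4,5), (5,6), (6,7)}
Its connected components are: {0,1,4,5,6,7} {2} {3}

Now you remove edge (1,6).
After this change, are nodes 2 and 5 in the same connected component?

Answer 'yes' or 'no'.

Answer: no

Derivation:
Initial components: {0,1,4,5,6,7} {2} {3}
Removing edge (1,6): not a bridge — component count unchanged at 3.
New components: {0,1,4,5,6,7} {2} {3}
Are 2 and 5 in the same component? no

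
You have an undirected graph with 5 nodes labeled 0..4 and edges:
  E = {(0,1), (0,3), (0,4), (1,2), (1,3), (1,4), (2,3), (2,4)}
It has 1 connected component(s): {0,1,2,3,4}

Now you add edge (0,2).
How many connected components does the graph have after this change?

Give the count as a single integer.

Initial component count: 1
Add (0,2): endpoints already in same component. Count unchanged: 1.
New component count: 1

Answer: 1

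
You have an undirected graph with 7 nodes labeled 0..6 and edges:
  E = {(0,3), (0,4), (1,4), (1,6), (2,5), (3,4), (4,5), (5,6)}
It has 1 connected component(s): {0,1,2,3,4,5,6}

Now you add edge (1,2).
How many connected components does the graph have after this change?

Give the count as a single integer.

Answer: 1

Derivation:
Initial component count: 1
Add (1,2): endpoints already in same component. Count unchanged: 1.
New component count: 1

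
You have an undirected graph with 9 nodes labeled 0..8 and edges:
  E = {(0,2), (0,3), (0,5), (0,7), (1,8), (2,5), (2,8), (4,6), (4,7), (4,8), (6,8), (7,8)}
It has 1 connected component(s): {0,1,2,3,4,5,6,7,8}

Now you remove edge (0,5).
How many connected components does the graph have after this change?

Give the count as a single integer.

Initial component count: 1
Remove (0,5): not a bridge. Count unchanged: 1.
  After removal, components: {0,1,2,3,4,5,6,7,8}
New component count: 1

Answer: 1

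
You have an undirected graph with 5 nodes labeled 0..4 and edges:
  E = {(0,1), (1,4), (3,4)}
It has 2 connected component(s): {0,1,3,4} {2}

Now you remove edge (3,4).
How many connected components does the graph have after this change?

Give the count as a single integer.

Answer: 3

Derivation:
Initial component count: 2
Remove (3,4): it was a bridge. Count increases: 2 -> 3.
  After removal, components: {0,1,4} {2} {3}
New component count: 3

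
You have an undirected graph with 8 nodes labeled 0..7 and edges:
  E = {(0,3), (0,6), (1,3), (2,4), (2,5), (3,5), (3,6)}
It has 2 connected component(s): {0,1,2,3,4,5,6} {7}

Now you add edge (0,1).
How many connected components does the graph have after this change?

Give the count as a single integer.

Answer: 2

Derivation:
Initial component count: 2
Add (0,1): endpoints already in same component. Count unchanged: 2.
New component count: 2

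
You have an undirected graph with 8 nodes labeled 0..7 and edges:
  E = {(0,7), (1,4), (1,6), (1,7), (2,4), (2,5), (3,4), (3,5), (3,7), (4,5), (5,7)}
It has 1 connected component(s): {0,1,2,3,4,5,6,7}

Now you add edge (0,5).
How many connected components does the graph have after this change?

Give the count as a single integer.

Initial component count: 1
Add (0,5): endpoints already in same component. Count unchanged: 1.
New component count: 1

Answer: 1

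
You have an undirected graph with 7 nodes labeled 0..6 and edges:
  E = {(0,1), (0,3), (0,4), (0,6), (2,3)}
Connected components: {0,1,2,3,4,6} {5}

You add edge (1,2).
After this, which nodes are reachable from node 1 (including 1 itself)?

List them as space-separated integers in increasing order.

Before: nodes reachable from 1: {0,1,2,3,4,6}
Adding (1,2): both endpoints already in same component. Reachability from 1 unchanged.
After: nodes reachable from 1: {0,1,2,3,4,6}

Answer: 0 1 2 3 4 6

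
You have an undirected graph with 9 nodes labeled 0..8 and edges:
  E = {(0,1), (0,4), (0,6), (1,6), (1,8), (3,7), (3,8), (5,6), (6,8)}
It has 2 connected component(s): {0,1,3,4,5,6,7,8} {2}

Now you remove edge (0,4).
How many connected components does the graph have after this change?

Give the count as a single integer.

Answer: 3

Derivation:
Initial component count: 2
Remove (0,4): it was a bridge. Count increases: 2 -> 3.
  After removal, components: {0,1,3,5,6,7,8} {2} {4}
New component count: 3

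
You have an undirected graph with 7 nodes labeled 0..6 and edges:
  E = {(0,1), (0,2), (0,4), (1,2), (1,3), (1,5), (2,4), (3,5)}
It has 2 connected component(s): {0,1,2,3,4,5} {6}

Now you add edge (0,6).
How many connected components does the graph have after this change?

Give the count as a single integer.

Initial component count: 2
Add (0,6): merges two components. Count decreases: 2 -> 1.
New component count: 1

Answer: 1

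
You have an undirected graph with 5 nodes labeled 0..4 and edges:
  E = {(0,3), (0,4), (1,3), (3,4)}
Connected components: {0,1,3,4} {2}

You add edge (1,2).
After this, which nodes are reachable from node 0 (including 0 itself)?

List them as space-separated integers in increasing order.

Answer: 0 1 2 3 4

Derivation:
Before: nodes reachable from 0: {0,1,3,4}
Adding (1,2): merges 0's component with another. Reachability grows.
After: nodes reachable from 0: {0,1,2,3,4}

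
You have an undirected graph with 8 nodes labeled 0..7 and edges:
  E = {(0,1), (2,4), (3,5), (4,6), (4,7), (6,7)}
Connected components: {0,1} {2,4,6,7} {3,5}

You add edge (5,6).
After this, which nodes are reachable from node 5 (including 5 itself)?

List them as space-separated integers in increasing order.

Answer: 2 3 4 5 6 7

Derivation:
Before: nodes reachable from 5: {3,5}
Adding (5,6): merges 5's component with another. Reachability grows.
After: nodes reachable from 5: {2,3,4,5,6,7}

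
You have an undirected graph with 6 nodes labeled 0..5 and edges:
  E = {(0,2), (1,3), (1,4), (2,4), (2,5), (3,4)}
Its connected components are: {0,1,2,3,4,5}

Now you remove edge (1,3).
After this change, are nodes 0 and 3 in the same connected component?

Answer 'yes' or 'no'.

Answer: yes

Derivation:
Initial components: {0,1,2,3,4,5}
Removing edge (1,3): not a bridge — component count unchanged at 1.
New components: {0,1,2,3,4,5}
Are 0 and 3 in the same component? yes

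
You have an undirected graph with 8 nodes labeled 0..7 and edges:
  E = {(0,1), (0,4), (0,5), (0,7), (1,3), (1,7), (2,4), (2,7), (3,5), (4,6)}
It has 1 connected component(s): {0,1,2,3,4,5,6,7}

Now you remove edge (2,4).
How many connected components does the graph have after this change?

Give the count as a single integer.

Answer: 1

Derivation:
Initial component count: 1
Remove (2,4): not a bridge. Count unchanged: 1.
  After removal, components: {0,1,2,3,4,5,6,7}
New component count: 1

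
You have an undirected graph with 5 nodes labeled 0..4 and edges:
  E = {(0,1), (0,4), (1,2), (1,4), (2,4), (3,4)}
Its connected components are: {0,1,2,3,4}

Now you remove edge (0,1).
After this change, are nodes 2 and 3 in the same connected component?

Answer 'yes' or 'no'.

Initial components: {0,1,2,3,4}
Removing edge (0,1): not a bridge — component count unchanged at 1.
New components: {0,1,2,3,4}
Are 2 and 3 in the same component? yes

Answer: yes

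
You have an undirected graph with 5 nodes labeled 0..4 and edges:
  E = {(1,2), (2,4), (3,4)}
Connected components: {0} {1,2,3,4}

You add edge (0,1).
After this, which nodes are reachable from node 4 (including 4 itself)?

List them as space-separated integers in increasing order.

Before: nodes reachable from 4: {1,2,3,4}
Adding (0,1): merges 4's component with another. Reachability grows.
After: nodes reachable from 4: {0,1,2,3,4}

Answer: 0 1 2 3 4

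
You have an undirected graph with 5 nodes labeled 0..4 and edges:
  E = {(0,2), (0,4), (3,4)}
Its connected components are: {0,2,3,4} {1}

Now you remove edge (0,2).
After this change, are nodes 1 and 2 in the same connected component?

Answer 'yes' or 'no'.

Answer: no

Derivation:
Initial components: {0,2,3,4} {1}
Removing edge (0,2): it was a bridge — component count 2 -> 3.
New components: {0,3,4} {1} {2}
Are 1 and 2 in the same component? no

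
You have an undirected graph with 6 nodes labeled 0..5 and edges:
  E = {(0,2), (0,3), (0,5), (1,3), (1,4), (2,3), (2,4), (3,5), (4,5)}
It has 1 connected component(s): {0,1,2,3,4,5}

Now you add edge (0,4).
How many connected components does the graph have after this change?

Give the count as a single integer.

Answer: 1

Derivation:
Initial component count: 1
Add (0,4): endpoints already in same component. Count unchanged: 1.
New component count: 1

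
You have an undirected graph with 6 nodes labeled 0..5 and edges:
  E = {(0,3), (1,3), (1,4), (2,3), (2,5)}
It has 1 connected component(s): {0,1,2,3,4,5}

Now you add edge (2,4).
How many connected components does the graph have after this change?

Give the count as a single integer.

Initial component count: 1
Add (2,4): endpoints already in same component. Count unchanged: 1.
New component count: 1

Answer: 1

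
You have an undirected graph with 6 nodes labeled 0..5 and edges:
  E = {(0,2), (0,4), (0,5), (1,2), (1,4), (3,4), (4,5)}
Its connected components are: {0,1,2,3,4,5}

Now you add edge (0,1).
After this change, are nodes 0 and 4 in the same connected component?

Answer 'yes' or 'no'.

Initial components: {0,1,2,3,4,5}
Adding edge (0,1): both already in same component {0,1,2,3,4,5}. No change.
New components: {0,1,2,3,4,5}
Are 0 and 4 in the same component? yes

Answer: yes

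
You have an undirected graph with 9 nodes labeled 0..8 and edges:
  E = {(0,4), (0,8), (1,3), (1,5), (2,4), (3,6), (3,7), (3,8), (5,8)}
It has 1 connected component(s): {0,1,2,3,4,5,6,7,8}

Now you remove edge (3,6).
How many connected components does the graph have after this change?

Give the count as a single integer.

Initial component count: 1
Remove (3,6): it was a bridge. Count increases: 1 -> 2.
  After removal, components: {0,1,2,3,4,5,7,8} {6}
New component count: 2

Answer: 2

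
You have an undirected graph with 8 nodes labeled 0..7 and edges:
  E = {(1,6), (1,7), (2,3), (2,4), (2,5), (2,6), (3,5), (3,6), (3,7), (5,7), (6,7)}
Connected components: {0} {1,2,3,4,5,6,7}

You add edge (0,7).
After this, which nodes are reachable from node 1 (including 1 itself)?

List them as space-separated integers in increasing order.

Before: nodes reachable from 1: {1,2,3,4,5,6,7}
Adding (0,7): merges 1's component with another. Reachability grows.
After: nodes reachable from 1: {0,1,2,3,4,5,6,7}

Answer: 0 1 2 3 4 5 6 7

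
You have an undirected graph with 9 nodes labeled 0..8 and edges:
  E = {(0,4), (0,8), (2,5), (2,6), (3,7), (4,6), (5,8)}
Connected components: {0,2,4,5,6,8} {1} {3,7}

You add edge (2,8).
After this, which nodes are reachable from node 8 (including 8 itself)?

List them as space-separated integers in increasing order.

Answer: 0 2 4 5 6 8

Derivation:
Before: nodes reachable from 8: {0,2,4,5,6,8}
Adding (2,8): both endpoints already in same component. Reachability from 8 unchanged.
After: nodes reachable from 8: {0,2,4,5,6,8}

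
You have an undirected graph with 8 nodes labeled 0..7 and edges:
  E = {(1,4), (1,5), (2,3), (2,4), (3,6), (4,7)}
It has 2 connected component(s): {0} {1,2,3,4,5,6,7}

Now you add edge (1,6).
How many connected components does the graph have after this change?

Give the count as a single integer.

Answer: 2

Derivation:
Initial component count: 2
Add (1,6): endpoints already in same component. Count unchanged: 2.
New component count: 2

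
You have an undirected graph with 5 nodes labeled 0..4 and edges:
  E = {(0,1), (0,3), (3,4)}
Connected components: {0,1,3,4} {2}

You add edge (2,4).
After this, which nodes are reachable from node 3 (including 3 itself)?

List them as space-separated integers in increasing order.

Answer: 0 1 2 3 4

Derivation:
Before: nodes reachable from 3: {0,1,3,4}
Adding (2,4): merges 3's component with another. Reachability grows.
After: nodes reachable from 3: {0,1,2,3,4}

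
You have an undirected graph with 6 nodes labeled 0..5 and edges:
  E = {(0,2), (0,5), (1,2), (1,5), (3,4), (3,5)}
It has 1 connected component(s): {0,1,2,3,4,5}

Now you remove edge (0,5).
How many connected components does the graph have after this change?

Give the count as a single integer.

Initial component count: 1
Remove (0,5): not a bridge. Count unchanged: 1.
  After removal, components: {0,1,2,3,4,5}
New component count: 1

Answer: 1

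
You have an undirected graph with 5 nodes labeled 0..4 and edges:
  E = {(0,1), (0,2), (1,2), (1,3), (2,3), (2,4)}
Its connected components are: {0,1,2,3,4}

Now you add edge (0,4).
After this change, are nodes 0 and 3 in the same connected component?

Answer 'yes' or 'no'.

Initial components: {0,1,2,3,4}
Adding edge (0,4): both already in same component {0,1,2,3,4}. No change.
New components: {0,1,2,3,4}
Are 0 and 3 in the same component? yes

Answer: yes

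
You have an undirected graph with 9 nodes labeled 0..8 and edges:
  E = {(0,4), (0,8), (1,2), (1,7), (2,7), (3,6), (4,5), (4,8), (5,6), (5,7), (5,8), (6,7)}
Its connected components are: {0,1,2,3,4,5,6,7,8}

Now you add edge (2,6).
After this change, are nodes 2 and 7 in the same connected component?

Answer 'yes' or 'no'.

Initial components: {0,1,2,3,4,5,6,7,8}
Adding edge (2,6): both already in same component {0,1,2,3,4,5,6,7,8}. No change.
New components: {0,1,2,3,4,5,6,7,8}
Are 2 and 7 in the same component? yes

Answer: yes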